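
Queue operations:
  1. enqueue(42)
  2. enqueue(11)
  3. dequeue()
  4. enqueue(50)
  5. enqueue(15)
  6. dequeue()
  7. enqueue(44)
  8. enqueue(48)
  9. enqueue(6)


enqueue(42) -> [42]
enqueue(11) -> [42, 11]
dequeue()->42, [11]
enqueue(50) -> [11, 50]
enqueue(15) -> [11, 50, 15]
dequeue()->11, [50, 15]
enqueue(44) -> [50, 15, 44]
enqueue(48) -> [50, 15, 44, 48]
enqueue(6) -> [50, 15, 44, 48, 6]

Final queue: [50, 15, 44, 48, 6]


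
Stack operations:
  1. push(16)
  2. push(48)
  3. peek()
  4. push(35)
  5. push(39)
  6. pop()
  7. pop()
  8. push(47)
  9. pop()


push(16) -> [16]
push(48) -> [16, 48]
peek()->48
push(35) -> [16, 48, 35]
push(39) -> [16, 48, 35, 39]
pop()->39, [16, 48, 35]
pop()->35, [16, 48]
push(47) -> [16, 48, 47]
pop()->47, [16, 48]

Final stack: [16, 48]


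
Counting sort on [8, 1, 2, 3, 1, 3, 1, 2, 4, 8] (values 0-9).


Input: [8, 1, 2, 3, 1, 3, 1, 2, 4, 8]
Counts: [0, 3, 2, 2, 1, 0, 0, 0, 2, 0]

Sorted: [1, 1, 1, 2, 2, 3, 3, 4, 8, 8]


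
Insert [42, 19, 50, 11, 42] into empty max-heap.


Insert 42: [42]
Insert 19: [42, 19]
Insert 50: [50, 19, 42]
Insert 11: [50, 19, 42, 11]
Insert 42: [50, 42, 42, 11, 19]

Final heap: [50, 42, 42, 11, 19]


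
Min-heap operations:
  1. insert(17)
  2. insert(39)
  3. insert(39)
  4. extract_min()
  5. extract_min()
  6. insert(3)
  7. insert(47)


insert(17) -> [17]
insert(39) -> [17, 39]
insert(39) -> [17, 39, 39]
extract_min()->17, [39, 39]
extract_min()->39, [39]
insert(3) -> [3, 39]
insert(47) -> [3, 39, 47]

Final heap: [3, 39, 47]


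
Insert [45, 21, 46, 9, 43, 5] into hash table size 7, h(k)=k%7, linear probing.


Insert 45: h=3 -> slot 3
Insert 21: h=0 -> slot 0
Insert 46: h=4 -> slot 4
Insert 9: h=2 -> slot 2
Insert 43: h=1 -> slot 1
Insert 5: h=5 -> slot 5

Table: [21, 43, 9, 45, 46, 5, None]


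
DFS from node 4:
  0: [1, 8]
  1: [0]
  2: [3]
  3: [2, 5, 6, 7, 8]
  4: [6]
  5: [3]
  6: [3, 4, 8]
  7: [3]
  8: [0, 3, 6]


Visit 4, push [6]
Visit 6, push [8, 3]
Visit 3, push [8, 7, 5, 2]
Visit 2, push []
Visit 5, push []
Visit 7, push []
Visit 8, push [0]
Visit 0, push [1]
Visit 1, push []

DFS order: [4, 6, 3, 2, 5, 7, 8, 0, 1]


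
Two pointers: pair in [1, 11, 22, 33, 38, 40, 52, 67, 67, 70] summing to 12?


lo=0(1)+hi=9(70)=71
lo=0(1)+hi=8(67)=68
lo=0(1)+hi=7(67)=68
lo=0(1)+hi=6(52)=53
lo=0(1)+hi=5(40)=41
lo=0(1)+hi=4(38)=39
lo=0(1)+hi=3(33)=34
lo=0(1)+hi=2(22)=23
lo=0(1)+hi=1(11)=12

Yes: 1+11=12


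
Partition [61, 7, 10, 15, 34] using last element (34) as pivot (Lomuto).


Pivot: 34
  7 <= 34: swap -> [7, 61, 10, 15, 34]
  10 <= 34: swap -> [7, 10, 61, 15, 34]
  15 <= 34: swap -> [7, 10, 15, 61, 34]
Place pivot at 3: [7, 10, 15, 34, 61]

Partitioned: [7, 10, 15, 34, 61]


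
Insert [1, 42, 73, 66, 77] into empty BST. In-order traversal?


Insert 1: root
Insert 42: R from 1
Insert 73: R from 1 -> R from 42
Insert 66: R from 1 -> R from 42 -> L from 73
Insert 77: R from 1 -> R from 42 -> R from 73

In-order: [1, 42, 66, 73, 77]


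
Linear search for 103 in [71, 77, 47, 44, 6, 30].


i=0: 71!=103
i=1: 77!=103
i=2: 47!=103
i=3: 44!=103
i=4: 6!=103
i=5: 30!=103

Not found, 6 comps


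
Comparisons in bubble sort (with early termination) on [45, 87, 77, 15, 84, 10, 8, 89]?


Algorithm: bubble sort (with early termination)
Input: [45, 87, 77, 15, 84, 10, 8, 89]
Sorted: [8, 10, 15, 45, 77, 84, 87, 89]

28


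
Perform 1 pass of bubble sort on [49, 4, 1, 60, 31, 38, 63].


Initial: [49, 4, 1, 60, 31, 38, 63]
Pass 1: [4, 1, 49, 31, 38, 60, 63] (4 swaps)

After 1 pass: [4, 1, 49, 31, 38, 60, 63]


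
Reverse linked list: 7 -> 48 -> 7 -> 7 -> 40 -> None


Step 1: curr=7, set curr.next=prev(None) | reversed so far: 7
Step 2: curr=48, set curr.next=prev(7) | reversed so far: 48 -> 7
Step 3: curr=7, set curr.next=prev(48) | reversed so far: 7 -> 48 -> 7
Step 4: curr=7, set curr.next=prev(7) | reversed so far: 7 -> 7 -> 48 -> 7
Step 5: curr=40, set curr.next=prev(7) | reversed so far: 40 -> 7 -> 7 -> 48 -> 7

40 -> 7 -> 7 -> 48 -> 7 -> None


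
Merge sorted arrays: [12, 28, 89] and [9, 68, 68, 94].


Take 9 from B
Take 12 from A
Take 28 from A
Take 68 from B
Take 68 from B
Take 89 from A

Merged: [9, 12, 28, 68, 68, 89, 94]


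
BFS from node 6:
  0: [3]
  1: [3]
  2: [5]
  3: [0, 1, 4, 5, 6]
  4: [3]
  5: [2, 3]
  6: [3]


Visit 6, enqueue [3]
Visit 3, enqueue [0, 1, 4, 5]
Visit 0, enqueue []
Visit 1, enqueue []
Visit 4, enqueue []
Visit 5, enqueue [2]
Visit 2, enqueue []

BFS order: [6, 3, 0, 1, 4, 5, 2]


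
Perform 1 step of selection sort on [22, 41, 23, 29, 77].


Initial: [22, 41, 23, 29, 77]
Step 1: min=22 at 0
  Swap: [22, 41, 23, 29, 77]

After 1 step: [22, 41, 23, 29, 77]


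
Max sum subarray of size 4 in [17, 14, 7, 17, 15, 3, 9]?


[0:4]: 55
[1:5]: 53
[2:6]: 42
[3:7]: 44

Max: 55 at [0:4]


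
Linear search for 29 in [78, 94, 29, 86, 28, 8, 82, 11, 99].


i=0: 78!=29
i=1: 94!=29
i=2: 29==29 found!

Found at 2, 3 comps


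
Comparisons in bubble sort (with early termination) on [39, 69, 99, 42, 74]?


Algorithm: bubble sort (with early termination)
Input: [39, 69, 99, 42, 74]
Sorted: [39, 42, 69, 74, 99]

9


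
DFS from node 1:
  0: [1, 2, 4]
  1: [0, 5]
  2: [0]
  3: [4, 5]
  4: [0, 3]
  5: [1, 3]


Visit 1, push [5, 0]
Visit 0, push [4, 2]
Visit 2, push []
Visit 4, push [3]
Visit 3, push [5]
Visit 5, push []

DFS order: [1, 0, 2, 4, 3, 5]


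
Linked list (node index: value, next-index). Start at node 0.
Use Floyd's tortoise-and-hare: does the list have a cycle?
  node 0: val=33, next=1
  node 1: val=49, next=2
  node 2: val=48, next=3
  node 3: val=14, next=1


Floyd's tortoise (slow, +1) and hare (fast, +2):
  init: slow=0, fast=0
  step 1: slow=1, fast=2
  step 2: slow=2, fast=1
  step 3: slow=3, fast=3
  slow == fast at node 3: cycle detected

Cycle: yes


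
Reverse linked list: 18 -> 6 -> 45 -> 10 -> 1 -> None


Step 1: curr=18, set curr.next=prev(None) | reversed so far: 18
Step 2: curr=6, set curr.next=prev(18) | reversed so far: 6 -> 18
Step 3: curr=45, set curr.next=prev(6) | reversed so far: 45 -> 6 -> 18
Step 4: curr=10, set curr.next=prev(45) | reversed so far: 10 -> 45 -> 6 -> 18
Step 5: curr=1, set curr.next=prev(10) | reversed so far: 1 -> 10 -> 45 -> 6 -> 18

1 -> 10 -> 45 -> 6 -> 18 -> None


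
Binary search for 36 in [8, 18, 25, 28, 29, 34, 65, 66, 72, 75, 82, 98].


Step 1: lo=0, hi=11, mid=5, val=34
Step 2: lo=6, hi=11, mid=8, val=72
Step 3: lo=6, hi=7, mid=6, val=65

Not found


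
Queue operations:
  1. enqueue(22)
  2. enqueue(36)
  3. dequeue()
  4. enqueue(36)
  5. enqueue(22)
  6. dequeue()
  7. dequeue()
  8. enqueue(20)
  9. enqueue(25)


enqueue(22) -> [22]
enqueue(36) -> [22, 36]
dequeue()->22, [36]
enqueue(36) -> [36, 36]
enqueue(22) -> [36, 36, 22]
dequeue()->36, [36, 22]
dequeue()->36, [22]
enqueue(20) -> [22, 20]
enqueue(25) -> [22, 20, 25]

Final queue: [22, 20, 25]


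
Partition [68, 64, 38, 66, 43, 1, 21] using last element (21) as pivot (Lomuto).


Pivot: 21
  1 <= 21: swap -> [1, 64, 38, 66, 43, 68, 21]
Place pivot at 1: [1, 21, 38, 66, 43, 68, 64]

Partitioned: [1, 21, 38, 66, 43, 68, 64]


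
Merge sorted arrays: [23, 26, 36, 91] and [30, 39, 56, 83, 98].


Take 23 from A
Take 26 from A
Take 30 from B
Take 36 from A
Take 39 from B
Take 56 from B
Take 83 from B
Take 91 from A

Merged: [23, 26, 30, 36, 39, 56, 83, 91, 98]


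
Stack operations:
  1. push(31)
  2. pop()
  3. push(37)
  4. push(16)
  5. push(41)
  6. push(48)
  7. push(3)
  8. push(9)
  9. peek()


push(31) -> [31]
pop()->31, []
push(37) -> [37]
push(16) -> [37, 16]
push(41) -> [37, 16, 41]
push(48) -> [37, 16, 41, 48]
push(3) -> [37, 16, 41, 48, 3]
push(9) -> [37, 16, 41, 48, 3, 9]
peek()->9

Final stack: [37, 16, 41, 48, 3, 9]


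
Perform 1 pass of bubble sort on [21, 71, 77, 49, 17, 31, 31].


Initial: [21, 71, 77, 49, 17, 31, 31]
Pass 1: [21, 71, 49, 17, 31, 31, 77] (4 swaps)

After 1 pass: [21, 71, 49, 17, 31, 31, 77]


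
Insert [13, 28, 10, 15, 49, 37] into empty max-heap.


Insert 13: [13]
Insert 28: [28, 13]
Insert 10: [28, 13, 10]
Insert 15: [28, 15, 10, 13]
Insert 49: [49, 28, 10, 13, 15]
Insert 37: [49, 28, 37, 13, 15, 10]

Final heap: [49, 28, 37, 13, 15, 10]


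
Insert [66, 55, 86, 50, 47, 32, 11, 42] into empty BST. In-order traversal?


Insert 66: root
Insert 55: L from 66
Insert 86: R from 66
Insert 50: L from 66 -> L from 55
Insert 47: L from 66 -> L from 55 -> L from 50
Insert 32: L from 66 -> L from 55 -> L from 50 -> L from 47
Insert 11: L from 66 -> L from 55 -> L from 50 -> L from 47 -> L from 32
Insert 42: L from 66 -> L from 55 -> L from 50 -> L from 47 -> R from 32

In-order: [11, 32, 42, 47, 50, 55, 66, 86]


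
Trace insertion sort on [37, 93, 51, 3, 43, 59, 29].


Initial: [37, 93, 51, 3, 43, 59, 29]
Insert 93: [37, 93, 51, 3, 43, 59, 29]
Insert 51: [37, 51, 93, 3, 43, 59, 29]
Insert 3: [3, 37, 51, 93, 43, 59, 29]
Insert 43: [3, 37, 43, 51, 93, 59, 29]
Insert 59: [3, 37, 43, 51, 59, 93, 29]
Insert 29: [3, 29, 37, 43, 51, 59, 93]

Sorted: [3, 29, 37, 43, 51, 59, 93]


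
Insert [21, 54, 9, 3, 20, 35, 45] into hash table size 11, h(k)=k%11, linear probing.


Insert 21: h=10 -> slot 10
Insert 54: h=10, 1 probes -> slot 0
Insert 9: h=9 -> slot 9
Insert 3: h=3 -> slot 3
Insert 20: h=9, 3 probes -> slot 1
Insert 35: h=2 -> slot 2
Insert 45: h=1, 3 probes -> slot 4

Table: [54, 20, 35, 3, 45, None, None, None, None, 9, 21]


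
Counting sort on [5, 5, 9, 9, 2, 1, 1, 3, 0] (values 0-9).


Input: [5, 5, 9, 9, 2, 1, 1, 3, 0]
Counts: [1, 2, 1, 1, 0, 2, 0, 0, 0, 2]

Sorted: [0, 1, 1, 2, 3, 5, 5, 9, 9]


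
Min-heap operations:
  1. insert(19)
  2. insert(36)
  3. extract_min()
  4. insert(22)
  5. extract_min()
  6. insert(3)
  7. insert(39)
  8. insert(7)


insert(19) -> [19]
insert(36) -> [19, 36]
extract_min()->19, [36]
insert(22) -> [22, 36]
extract_min()->22, [36]
insert(3) -> [3, 36]
insert(39) -> [3, 36, 39]
insert(7) -> [3, 7, 39, 36]

Final heap: [3, 7, 39, 36]


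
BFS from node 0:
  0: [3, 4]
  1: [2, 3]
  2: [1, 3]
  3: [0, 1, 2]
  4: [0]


Visit 0, enqueue [3, 4]
Visit 3, enqueue [1, 2]
Visit 4, enqueue []
Visit 1, enqueue []
Visit 2, enqueue []

BFS order: [0, 3, 4, 1, 2]


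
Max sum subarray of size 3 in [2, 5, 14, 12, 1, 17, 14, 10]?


[0:3]: 21
[1:4]: 31
[2:5]: 27
[3:6]: 30
[4:7]: 32
[5:8]: 41

Max: 41 at [5:8]


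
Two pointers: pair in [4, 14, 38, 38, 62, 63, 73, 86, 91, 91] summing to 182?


lo=0(4)+hi=9(91)=95
lo=1(14)+hi=9(91)=105
lo=2(38)+hi=9(91)=129
lo=3(38)+hi=9(91)=129
lo=4(62)+hi=9(91)=153
lo=5(63)+hi=9(91)=154
lo=6(73)+hi=9(91)=164
lo=7(86)+hi=9(91)=177
lo=8(91)+hi=9(91)=182

Yes: 91+91=182


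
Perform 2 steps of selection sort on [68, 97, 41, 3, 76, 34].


Initial: [68, 97, 41, 3, 76, 34]
Step 1: min=3 at 3
  Swap: [3, 97, 41, 68, 76, 34]
Step 2: min=34 at 5
  Swap: [3, 34, 41, 68, 76, 97]

After 2 steps: [3, 34, 41, 68, 76, 97]


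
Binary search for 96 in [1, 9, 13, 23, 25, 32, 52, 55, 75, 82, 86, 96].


Step 1: lo=0, hi=11, mid=5, val=32
Step 2: lo=6, hi=11, mid=8, val=75
Step 3: lo=9, hi=11, mid=10, val=86
Step 4: lo=11, hi=11, mid=11, val=96

Found at index 11


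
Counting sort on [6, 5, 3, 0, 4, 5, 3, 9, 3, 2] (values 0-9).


Input: [6, 5, 3, 0, 4, 5, 3, 9, 3, 2]
Counts: [1, 0, 1, 3, 1, 2, 1, 0, 0, 1]

Sorted: [0, 2, 3, 3, 3, 4, 5, 5, 6, 9]


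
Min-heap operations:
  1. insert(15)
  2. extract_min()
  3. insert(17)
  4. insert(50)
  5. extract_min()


insert(15) -> [15]
extract_min()->15, []
insert(17) -> [17]
insert(50) -> [17, 50]
extract_min()->17, [50]

Final heap: [50]


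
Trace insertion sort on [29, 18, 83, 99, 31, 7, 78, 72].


Initial: [29, 18, 83, 99, 31, 7, 78, 72]
Insert 18: [18, 29, 83, 99, 31, 7, 78, 72]
Insert 83: [18, 29, 83, 99, 31, 7, 78, 72]
Insert 99: [18, 29, 83, 99, 31, 7, 78, 72]
Insert 31: [18, 29, 31, 83, 99, 7, 78, 72]
Insert 7: [7, 18, 29, 31, 83, 99, 78, 72]
Insert 78: [7, 18, 29, 31, 78, 83, 99, 72]
Insert 72: [7, 18, 29, 31, 72, 78, 83, 99]

Sorted: [7, 18, 29, 31, 72, 78, 83, 99]


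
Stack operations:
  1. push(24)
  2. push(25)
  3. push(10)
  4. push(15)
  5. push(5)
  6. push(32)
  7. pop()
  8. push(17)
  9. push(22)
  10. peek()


push(24) -> [24]
push(25) -> [24, 25]
push(10) -> [24, 25, 10]
push(15) -> [24, 25, 10, 15]
push(5) -> [24, 25, 10, 15, 5]
push(32) -> [24, 25, 10, 15, 5, 32]
pop()->32, [24, 25, 10, 15, 5]
push(17) -> [24, 25, 10, 15, 5, 17]
push(22) -> [24, 25, 10, 15, 5, 17, 22]
peek()->22

Final stack: [24, 25, 10, 15, 5, 17, 22]


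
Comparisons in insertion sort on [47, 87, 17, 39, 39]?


Algorithm: insertion sort
Input: [47, 87, 17, 39, 39]
Sorted: [17, 39, 39, 47, 87]

9


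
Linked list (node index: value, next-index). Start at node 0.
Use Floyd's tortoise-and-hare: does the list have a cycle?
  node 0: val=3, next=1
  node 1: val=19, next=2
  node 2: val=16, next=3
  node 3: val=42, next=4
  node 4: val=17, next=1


Floyd's tortoise (slow, +1) and hare (fast, +2):
  init: slow=0, fast=0
  step 1: slow=1, fast=2
  step 2: slow=2, fast=4
  step 3: slow=3, fast=2
  step 4: slow=4, fast=4
  slow == fast at node 4: cycle detected

Cycle: yes


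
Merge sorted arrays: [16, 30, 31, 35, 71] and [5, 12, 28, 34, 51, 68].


Take 5 from B
Take 12 from B
Take 16 from A
Take 28 from B
Take 30 from A
Take 31 from A
Take 34 from B
Take 35 from A
Take 51 from B
Take 68 from B

Merged: [5, 12, 16, 28, 30, 31, 34, 35, 51, 68, 71]


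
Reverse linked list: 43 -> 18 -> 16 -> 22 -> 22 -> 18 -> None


Step 1: curr=43, set curr.next=prev(None) | reversed so far: 43
Step 2: curr=18, set curr.next=prev(43) | reversed so far: 18 -> 43
Step 3: curr=16, set curr.next=prev(18) | reversed so far: 16 -> 18 -> 43
Step 4: curr=22, set curr.next=prev(16) | reversed so far: 22 -> 16 -> 18 -> 43
Step 5: curr=22, set curr.next=prev(22) | reversed so far: 22 -> 22 -> 16 -> 18 -> 43
Step 6: curr=18, set curr.next=prev(22) | reversed so far: 18 -> 22 -> 22 -> 16 -> 18 -> 43

18 -> 22 -> 22 -> 16 -> 18 -> 43 -> None


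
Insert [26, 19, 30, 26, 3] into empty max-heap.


Insert 26: [26]
Insert 19: [26, 19]
Insert 30: [30, 19, 26]
Insert 26: [30, 26, 26, 19]
Insert 3: [30, 26, 26, 19, 3]

Final heap: [30, 26, 26, 19, 3]


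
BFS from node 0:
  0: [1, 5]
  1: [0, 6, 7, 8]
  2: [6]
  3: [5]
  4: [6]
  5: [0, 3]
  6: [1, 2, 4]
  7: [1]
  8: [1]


Visit 0, enqueue [1, 5]
Visit 1, enqueue [6, 7, 8]
Visit 5, enqueue [3]
Visit 6, enqueue [2, 4]
Visit 7, enqueue []
Visit 8, enqueue []
Visit 3, enqueue []
Visit 2, enqueue []
Visit 4, enqueue []

BFS order: [0, 1, 5, 6, 7, 8, 3, 2, 4]


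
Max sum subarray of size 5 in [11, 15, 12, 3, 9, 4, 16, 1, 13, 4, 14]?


[0:5]: 50
[1:6]: 43
[2:7]: 44
[3:8]: 33
[4:9]: 43
[5:10]: 38
[6:11]: 48

Max: 50 at [0:5]


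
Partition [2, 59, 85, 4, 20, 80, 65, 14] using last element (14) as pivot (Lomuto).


Pivot: 14
  2 <= 14: advance i (no swap)
  4 <= 14: swap -> [2, 4, 85, 59, 20, 80, 65, 14]
Place pivot at 2: [2, 4, 14, 59, 20, 80, 65, 85]

Partitioned: [2, 4, 14, 59, 20, 80, 65, 85]


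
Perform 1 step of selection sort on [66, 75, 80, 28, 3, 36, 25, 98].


Initial: [66, 75, 80, 28, 3, 36, 25, 98]
Step 1: min=3 at 4
  Swap: [3, 75, 80, 28, 66, 36, 25, 98]

After 1 step: [3, 75, 80, 28, 66, 36, 25, 98]


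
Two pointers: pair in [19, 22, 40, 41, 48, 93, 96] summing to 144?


lo=0(19)+hi=6(96)=115
lo=1(22)+hi=6(96)=118
lo=2(40)+hi=6(96)=136
lo=3(41)+hi=6(96)=137
lo=4(48)+hi=6(96)=144

Yes: 48+96=144


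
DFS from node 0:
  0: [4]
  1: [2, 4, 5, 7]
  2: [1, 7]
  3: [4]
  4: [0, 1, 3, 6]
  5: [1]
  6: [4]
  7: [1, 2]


Visit 0, push [4]
Visit 4, push [6, 3, 1]
Visit 1, push [7, 5, 2]
Visit 2, push [7]
Visit 7, push []
Visit 5, push []
Visit 3, push []
Visit 6, push []

DFS order: [0, 4, 1, 2, 7, 5, 3, 6]


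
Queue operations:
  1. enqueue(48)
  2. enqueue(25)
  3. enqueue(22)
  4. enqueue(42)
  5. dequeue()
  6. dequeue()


enqueue(48) -> [48]
enqueue(25) -> [48, 25]
enqueue(22) -> [48, 25, 22]
enqueue(42) -> [48, 25, 22, 42]
dequeue()->48, [25, 22, 42]
dequeue()->25, [22, 42]

Final queue: [22, 42]


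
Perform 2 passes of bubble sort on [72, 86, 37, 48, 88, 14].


Initial: [72, 86, 37, 48, 88, 14]
Pass 1: [72, 37, 48, 86, 14, 88] (3 swaps)
Pass 2: [37, 48, 72, 14, 86, 88] (3 swaps)

After 2 passes: [37, 48, 72, 14, 86, 88]


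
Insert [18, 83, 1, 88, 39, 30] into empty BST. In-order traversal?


Insert 18: root
Insert 83: R from 18
Insert 1: L from 18
Insert 88: R from 18 -> R from 83
Insert 39: R from 18 -> L from 83
Insert 30: R from 18 -> L from 83 -> L from 39

In-order: [1, 18, 30, 39, 83, 88]


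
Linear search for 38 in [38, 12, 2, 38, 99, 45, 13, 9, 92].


i=0: 38==38 found!

Found at 0, 1 comps


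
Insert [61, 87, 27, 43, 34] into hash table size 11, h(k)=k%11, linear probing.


Insert 61: h=6 -> slot 6
Insert 87: h=10 -> slot 10
Insert 27: h=5 -> slot 5
Insert 43: h=10, 1 probes -> slot 0
Insert 34: h=1 -> slot 1

Table: [43, 34, None, None, None, 27, 61, None, None, None, 87]


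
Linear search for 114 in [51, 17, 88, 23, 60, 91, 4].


i=0: 51!=114
i=1: 17!=114
i=2: 88!=114
i=3: 23!=114
i=4: 60!=114
i=5: 91!=114
i=6: 4!=114

Not found, 7 comps


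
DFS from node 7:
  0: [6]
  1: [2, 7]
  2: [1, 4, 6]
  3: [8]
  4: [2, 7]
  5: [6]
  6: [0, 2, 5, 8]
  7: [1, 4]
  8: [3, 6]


Visit 7, push [4, 1]
Visit 1, push [2]
Visit 2, push [6, 4]
Visit 4, push []
Visit 6, push [8, 5, 0]
Visit 0, push []
Visit 5, push []
Visit 8, push [3]
Visit 3, push []

DFS order: [7, 1, 2, 4, 6, 0, 5, 8, 3]


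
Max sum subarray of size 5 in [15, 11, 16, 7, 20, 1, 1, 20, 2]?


[0:5]: 69
[1:6]: 55
[2:7]: 45
[3:8]: 49
[4:9]: 44

Max: 69 at [0:5]


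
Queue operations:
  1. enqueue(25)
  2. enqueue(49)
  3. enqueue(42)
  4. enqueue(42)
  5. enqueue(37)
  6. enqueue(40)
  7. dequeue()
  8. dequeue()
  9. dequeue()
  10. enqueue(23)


enqueue(25) -> [25]
enqueue(49) -> [25, 49]
enqueue(42) -> [25, 49, 42]
enqueue(42) -> [25, 49, 42, 42]
enqueue(37) -> [25, 49, 42, 42, 37]
enqueue(40) -> [25, 49, 42, 42, 37, 40]
dequeue()->25, [49, 42, 42, 37, 40]
dequeue()->49, [42, 42, 37, 40]
dequeue()->42, [42, 37, 40]
enqueue(23) -> [42, 37, 40, 23]

Final queue: [42, 37, 40, 23]


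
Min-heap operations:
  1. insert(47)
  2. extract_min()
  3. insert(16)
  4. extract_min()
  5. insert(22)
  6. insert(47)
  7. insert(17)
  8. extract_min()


insert(47) -> [47]
extract_min()->47, []
insert(16) -> [16]
extract_min()->16, []
insert(22) -> [22]
insert(47) -> [22, 47]
insert(17) -> [17, 47, 22]
extract_min()->17, [22, 47]

Final heap: [22, 47]


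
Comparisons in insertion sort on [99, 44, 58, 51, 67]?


Algorithm: insertion sort
Input: [99, 44, 58, 51, 67]
Sorted: [44, 51, 58, 67, 99]

8


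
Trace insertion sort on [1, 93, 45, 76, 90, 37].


Initial: [1, 93, 45, 76, 90, 37]
Insert 93: [1, 93, 45, 76, 90, 37]
Insert 45: [1, 45, 93, 76, 90, 37]
Insert 76: [1, 45, 76, 93, 90, 37]
Insert 90: [1, 45, 76, 90, 93, 37]
Insert 37: [1, 37, 45, 76, 90, 93]

Sorted: [1, 37, 45, 76, 90, 93]


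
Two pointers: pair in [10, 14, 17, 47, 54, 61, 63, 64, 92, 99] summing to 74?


lo=0(10)+hi=9(99)=109
lo=0(10)+hi=8(92)=102
lo=0(10)+hi=7(64)=74

Yes: 10+64=74


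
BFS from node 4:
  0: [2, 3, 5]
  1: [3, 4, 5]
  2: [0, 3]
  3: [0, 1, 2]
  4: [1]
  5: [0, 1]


Visit 4, enqueue [1]
Visit 1, enqueue [3, 5]
Visit 3, enqueue [0, 2]
Visit 5, enqueue []
Visit 0, enqueue []
Visit 2, enqueue []

BFS order: [4, 1, 3, 5, 0, 2]


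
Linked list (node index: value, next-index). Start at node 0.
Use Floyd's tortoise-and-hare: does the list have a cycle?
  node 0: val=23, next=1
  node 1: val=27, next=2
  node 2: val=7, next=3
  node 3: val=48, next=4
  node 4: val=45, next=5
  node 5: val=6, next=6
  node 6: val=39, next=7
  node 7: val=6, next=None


Floyd's tortoise (slow, +1) and hare (fast, +2):
  init: slow=0, fast=0
  step 1: slow=1, fast=2
  step 2: slow=2, fast=4
  step 3: slow=3, fast=6
  step 4: fast 6->7->None, no cycle

Cycle: no


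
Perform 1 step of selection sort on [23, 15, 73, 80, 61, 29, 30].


Initial: [23, 15, 73, 80, 61, 29, 30]
Step 1: min=15 at 1
  Swap: [15, 23, 73, 80, 61, 29, 30]

After 1 step: [15, 23, 73, 80, 61, 29, 30]


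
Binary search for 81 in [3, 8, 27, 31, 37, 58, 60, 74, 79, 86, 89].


Step 1: lo=0, hi=10, mid=5, val=58
Step 2: lo=6, hi=10, mid=8, val=79
Step 3: lo=9, hi=10, mid=9, val=86

Not found


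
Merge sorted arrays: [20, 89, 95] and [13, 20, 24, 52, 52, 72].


Take 13 from B
Take 20 from A
Take 20 from B
Take 24 from B
Take 52 from B
Take 52 from B
Take 72 from B

Merged: [13, 20, 20, 24, 52, 52, 72, 89, 95]


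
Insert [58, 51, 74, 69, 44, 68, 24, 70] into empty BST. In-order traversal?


Insert 58: root
Insert 51: L from 58
Insert 74: R from 58
Insert 69: R from 58 -> L from 74
Insert 44: L from 58 -> L from 51
Insert 68: R from 58 -> L from 74 -> L from 69
Insert 24: L from 58 -> L from 51 -> L from 44
Insert 70: R from 58 -> L from 74 -> R from 69

In-order: [24, 44, 51, 58, 68, 69, 70, 74]


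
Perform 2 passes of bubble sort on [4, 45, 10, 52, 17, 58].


Initial: [4, 45, 10, 52, 17, 58]
Pass 1: [4, 10, 45, 17, 52, 58] (2 swaps)
Pass 2: [4, 10, 17, 45, 52, 58] (1 swaps)

After 2 passes: [4, 10, 17, 45, 52, 58]


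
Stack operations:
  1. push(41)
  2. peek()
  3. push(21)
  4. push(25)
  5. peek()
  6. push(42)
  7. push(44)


push(41) -> [41]
peek()->41
push(21) -> [41, 21]
push(25) -> [41, 21, 25]
peek()->25
push(42) -> [41, 21, 25, 42]
push(44) -> [41, 21, 25, 42, 44]

Final stack: [41, 21, 25, 42, 44]


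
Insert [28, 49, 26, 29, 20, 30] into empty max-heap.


Insert 28: [28]
Insert 49: [49, 28]
Insert 26: [49, 28, 26]
Insert 29: [49, 29, 26, 28]
Insert 20: [49, 29, 26, 28, 20]
Insert 30: [49, 29, 30, 28, 20, 26]

Final heap: [49, 29, 30, 28, 20, 26]


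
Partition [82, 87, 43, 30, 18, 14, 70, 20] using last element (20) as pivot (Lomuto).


Pivot: 20
  18 <= 20: swap -> [18, 87, 43, 30, 82, 14, 70, 20]
  14 <= 20: swap -> [18, 14, 43, 30, 82, 87, 70, 20]
Place pivot at 2: [18, 14, 20, 30, 82, 87, 70, 43]

Partitioned: [18, 14, 20, 30, 82, 87, 70, 43]


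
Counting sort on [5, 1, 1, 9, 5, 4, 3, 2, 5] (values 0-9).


Input: [5, 1, 1, 9, 5, 4, 3, 2, 5]
Counts: [0, 2, 1, 1, 1, 3, 0, 0, 0, 1]

Sorted: [1, 1, 2, 3, 4, 5, 5, 5, 9]


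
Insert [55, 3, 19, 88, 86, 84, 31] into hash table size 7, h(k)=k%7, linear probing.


Insert 55: h=6 -> slot 6
Insert 3: h=3 -> slot 3
Insert 19: h=5 -> slot 5
Insert 88: h=4 -> slot 4
Insert 86: h=2 -> slot 2
Insert 84: h=0 -> slot 0
Insert 31: h=3, 5 probes -> slot 1

Table: [84, 31, 86, 3, 88, 19, 55]


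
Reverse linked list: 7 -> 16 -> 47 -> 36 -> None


Step 1: curr=7, set curr.next=prev(None) | reversed so far: 7
Step 2: curr=16, set curr.next=prev(7) | reversed so far: 16 -> 7
Step 3: curr=47, set curr.next=prev(16) | reversed so far: 47 -> 16 -> 7
Step 4: curr=36, set curr.next=prev(47) | reversed so far: 36 -> 47 -> 16 -> 7

36 -> 47 -> 16 -> 7 -> None


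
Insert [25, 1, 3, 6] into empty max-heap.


Insert 25: [25]
Insert 1: [25, 1]
Insert 3: [25, 1, 3]
Insert 6: [25, 6, 3, 1]

Final heap: [25, 6, 3, 1]


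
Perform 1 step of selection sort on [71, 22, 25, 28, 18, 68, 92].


Initial: [71, 22, 25, 28, 18, 68, 92]
Step 1: min=18 at 4
  Swap: [18, 22, 25, 28, 71, 68, 92]

After 1 step: [18, 22, 25, 28, 71, 68, 92]


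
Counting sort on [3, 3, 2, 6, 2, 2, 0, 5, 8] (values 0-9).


Input: [3, 3, 2, 6, 2, 2, 0, 5, 8]
Counts: [1, 0, 3, 2, 0, 1, 1, 0, 1, 0]

Sorted: [0, 2, 2, 2, 3, 3, 5, 6, 8]


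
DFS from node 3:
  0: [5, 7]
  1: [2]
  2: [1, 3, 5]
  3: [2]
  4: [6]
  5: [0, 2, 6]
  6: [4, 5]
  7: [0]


Visit 3, push [2]
Visit 2, push [5, 1]
Visit 1, push []
Visit 5, push [6, 0]
Visit 0, push [7]
Visit 7, push []
Visit 6, push [4]
Visit 4, push []

DFS order: [3, 2, 1, 5, 0, 7, 6, 4]


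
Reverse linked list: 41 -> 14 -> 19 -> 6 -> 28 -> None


Step 1: curr=41, set curr.next=prev(None) | reversed so far: 41
Step 2: curr=14, set curr.next=prev(41) | reversed so far: 14 -> 41
Step 3: curr=19, set curr.next=prev(14) | reversed so far: 19 -> 14 -> 41
Step 4: curr=6, set curr.next=prev(19) | reversed so far: 6 -> 19 -> 14 -> 41
Step 5: curr=28, set curr.next=prev(6) | reversed so far: 28 -> 6 -> 19 -> 14 -> 41

28 -> 6 -> 19 -> 14 -> 41 -> None


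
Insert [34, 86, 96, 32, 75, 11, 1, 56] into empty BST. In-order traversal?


Insert 34: root
Insert 86: R from 34
Insert 96: R from 34 -> R from 86
Insert 32: L from 34
Insert 75: R from 34 -> L from 86
Insert 11: L from 34 -> L from 32
Insert 1: L from 34 -> L from 32 -> L from 11
Insert 56: R from 34 -> L from 86 -> L from 75

In-order: [1, 11, 32, 34, 56, 75, 86, 96]


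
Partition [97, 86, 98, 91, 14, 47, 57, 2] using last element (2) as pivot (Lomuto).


Pivot: 2
Place pivot at 0: [2, 86, 98, 91, 14, 47, 57, 97]

Partitioned: [2, 86, 98, 91, 14, 47, 57, 97]


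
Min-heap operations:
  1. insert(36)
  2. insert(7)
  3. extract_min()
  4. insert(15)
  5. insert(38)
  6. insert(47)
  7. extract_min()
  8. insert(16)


insert(36) -> [36]
insert(7) -> [7, 36]
extract_min()->7, [36]
insert(15) -> [15, 36]
insert(38) -> [15, 36, 38]
insert(47) -> [15, 36, 38, 47]
extract_min()->15, [36, 47, 38]
insert(16) -> [16, 36, 38, 47]

Final heap: [16, 36, 38, 47]


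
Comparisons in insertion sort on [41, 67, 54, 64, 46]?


Algorithm: insertion sort
Input: [41, 67, 54, 64, 46]
Sorted: [41, 46, 54, 64, 67]

9


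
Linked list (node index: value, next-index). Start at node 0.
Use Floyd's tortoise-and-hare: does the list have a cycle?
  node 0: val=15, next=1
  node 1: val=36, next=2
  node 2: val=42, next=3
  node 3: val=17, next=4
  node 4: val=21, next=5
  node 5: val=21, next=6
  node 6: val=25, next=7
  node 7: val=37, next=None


Floyd's tortoise (slow, +1) and hare (fast, +2):
  init: slow=0, fast=0
  step 1: slow=1, fast=2
  step 2: slow=2, fast=4
  step 3: slow=3, fast=6
  step 4: fast 6->7->None, no cycle

Cycle: no


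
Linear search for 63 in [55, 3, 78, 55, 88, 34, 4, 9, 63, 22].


i=0: 55!=63
i=1: 3!=63
i=2: 78!=63
i=3: 55!=63
i=4: 88!=63
i=5: 34!=63
i=6: 4!=63
i=7: 9!=63
i=8: 63==63 found!

Found at 8, 9 comps


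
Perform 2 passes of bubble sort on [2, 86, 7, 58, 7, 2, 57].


Initial: [2, 86, 7, 58, 7, 2, 57]
Pass 1: [2, 7, 58, 7, 2, 57, 86] (5 swaps)
Pass 2: [2, 7, 7, 2, 57, 58, 86] (3 swaps)

After 2 passes: [2, 7, 7, 2, 57, 58, 86]


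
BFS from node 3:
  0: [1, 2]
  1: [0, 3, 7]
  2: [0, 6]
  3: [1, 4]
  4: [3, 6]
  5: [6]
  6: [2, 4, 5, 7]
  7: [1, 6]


Visit 3, enqueue [1, 4]
Visit 1, enqueue [0, 7]
Visit 4, enqueue [6]
Visit 0, enqueue [2]
Visit 7, enqueue []
Visit 6, enqueue [5]
Visit 2, enqueue []
Visit 5, enqueue []

BFS order: [3, 1, 4, 0, 7, 6, 2, 5]


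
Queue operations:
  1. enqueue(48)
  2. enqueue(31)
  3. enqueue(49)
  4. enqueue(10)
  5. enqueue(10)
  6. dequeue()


enqueue(48) -> [48]
enqueue(31) -> [48, 31]
enqueue(49) -> [48, 31, 49]
enqueue(10) -> [48, 31, 49, 10]
enqueue(10) -> [48, 31, 49, 10, 10]
dequeue()->48, [31, 49, 10, 10]

Final queue: [31, 49, 10, 10]


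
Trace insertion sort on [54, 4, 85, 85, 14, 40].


Initial: [54, 4, 85, 85, 14, 40]
Insert 4: [4, 54, 85, 85, 14, 40]
Insert 85: [4, 54, 85, 85, 14, 40]
Insert 85: [4, 54, 85, 85, 14, 40]
Insert 14: [4, 14, 54, 85, 85, 40]
Insert 40: [4, 14, 40, 54, 85, 85]

Sorted: [4, 14, 40, 54, 85, 85]


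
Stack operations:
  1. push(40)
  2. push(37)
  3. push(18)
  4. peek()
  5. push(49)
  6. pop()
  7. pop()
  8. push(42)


push(40) -> [40]
push(37) -> [40, 37]
push(18) -> [40, 37, 18]
peek()->18
push(49) -> [40, 37, 18, 49]
pop()->49, [40, 37, 18]
pop()->18, [40, 37]
push(42) -> [40, 37, 42]

Final stack: [40, 37, 42]


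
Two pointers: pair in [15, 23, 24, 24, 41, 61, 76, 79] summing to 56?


lo=0(15)+hi=7(79)=94
lo=0(15)+hi=6(76)=91
lo=0(15)+hi=5(61)=76
lo=0(15)+hi=4(41)=56

Yes: 15+41=56


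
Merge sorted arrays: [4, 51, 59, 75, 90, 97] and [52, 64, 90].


Take 4 from A
Take 51 from A
Take 52 from B
Take 59 from A
Take 64 from B
Take 75 from A
Take 90 from A
Take 90 from B

Merged: [4, 51, 52, 59, 64, 75, 90, 90, 97]


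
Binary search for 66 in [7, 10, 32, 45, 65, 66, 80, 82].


Step 1: lo=0, hi=7, mid=3, val=45
Step 2: lo=4, hi=7, mid=5, val=66

Found at index 5


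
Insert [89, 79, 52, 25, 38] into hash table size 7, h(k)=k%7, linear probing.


Insert 89: h=5 -> slot 5
Insert 79: h=2 -> slot 2
Insert 52: h=3 -> slot 3
Insert 25: h=4 -> slot 4
Insert 38: h=3, 3 probes -> slot 6

Table: [None, None, 79, 52, 25, 89, 38]


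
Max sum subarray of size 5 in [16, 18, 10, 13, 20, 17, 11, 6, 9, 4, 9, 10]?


[0:5]: 77
[1:6]: 78
[2:7]: 71
[3:8]: 67
[4:9]: 63
[5:10]: 47
[6:11]: 39
[7:12]: 38

Max: 78 at [1:6]


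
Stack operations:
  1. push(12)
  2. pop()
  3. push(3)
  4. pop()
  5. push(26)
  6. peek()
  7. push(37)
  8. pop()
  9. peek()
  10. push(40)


push(12) -> [12]
pop()->12, []
push(3) -> [3]
pop()->3, []
push(26) -> [26]
peek()->26
push(37) -> [26, 37]
pop()->37, [26]
peek()->26
push(40) -> [26, 40]

Final stack: [26, 40]


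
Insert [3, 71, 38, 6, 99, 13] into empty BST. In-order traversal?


Insert 3: root
Insert 71: R from 3
Insert 38: R from 3 -> L from 71
Insert 6: R from 3 -> L from 71 -> L from 38
Insert 99: R from 3 -> R from 71
Insert 13: R from 3 -> L from 71 -> L from 38 -> R from 6

In-order: [3, 6, 13, 38, 71, 99]


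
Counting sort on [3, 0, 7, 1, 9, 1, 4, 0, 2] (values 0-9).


Input: [3, 0, 7, 1, 9, 1, 4, 0, 2]
Counts: [2, 2, 1, 1, 1, 0, 0, 1, 0, 1]

Sorted: [0, 0, 1, 1, 2, 3, 4, 7, 9]


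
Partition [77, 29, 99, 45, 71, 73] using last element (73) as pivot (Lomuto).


Pivot: 73
  29 <= 73: swap -> [29, 77, 99, 45, 71, 73]
  45 <= 73: swap -> [29, 45, 99, 77, 71, 73]
  71 <= 73: swap -> [29, 45, 71, 77, 99, 73]
Place pivot at 3: [29, 45, 71, 73, 99, 77]

Partitioned: [29, 45, 71, 73, 99, 77]


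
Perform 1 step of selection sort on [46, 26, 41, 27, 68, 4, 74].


Initial: [46, 26, 41, 27, 68, 4, 74]
Step 1: min=4 at 5
  Swap: [4, 26, 41, 27, 68, 46, 74]

After 1 step: [4, 26, 41, 27, 68, 46, 74]


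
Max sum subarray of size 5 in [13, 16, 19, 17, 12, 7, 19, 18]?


[0:5]: 77
[1:6]: 71
[2:7]: 74
[3:8]: 73

Max: 77 at [0:5]


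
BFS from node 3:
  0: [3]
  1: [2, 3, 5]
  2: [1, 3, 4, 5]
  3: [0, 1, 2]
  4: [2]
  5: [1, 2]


Visit 3, enqueue [0, 1, 2]
Visit 0, enqueue []
Visit 1, enqueue [5]
Visit 2, enqueue [4]
Visit 5, enqueue []
Visit 4, enqueue []

BFS order: [3, 0, 1, 2, 5, 4]


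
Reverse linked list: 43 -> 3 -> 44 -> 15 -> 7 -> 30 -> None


Step 1: curr=43, set curr.next=prev(None) | reversed so far: 43
Step 2: curr=3, set curr.next=prev(43) | reversed so far: 3 -> 43
Step 3: curr=44, set curr.next=prev(3) | reversed so far: 44 -> 3 -> 43
Step 4: curr=15, set curr.next=prev(44) | reversed so far: 15 -> 44 -> 3 -> 43
Step 5: curr=7, set curr.next=prev(15) | reversed so far: 7 -> 15 -> 44 -> 3 -> 43
Step 6: curr=30, set curr.next=prev(7) | reversed so far: 30 -> 7 -> 15 -> 44 -> 3 -> 43

30 -> 7 -> 15 -> 44 -> 3 -> 43 -> None


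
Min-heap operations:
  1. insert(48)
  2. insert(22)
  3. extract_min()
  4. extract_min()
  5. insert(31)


insert(48) -> [48]
insert(22) -> [22, 48]
extract_min()->22, [48]
extract_min()->48, []
insert(31) -> [31]

Final heap: [31]


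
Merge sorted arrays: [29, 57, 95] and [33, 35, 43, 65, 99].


Take 29 from A
Take 33 from B
Take 35 from B
Take 43 from B
Take 57 from A
Take 65 from B
Take 95 from A

Merged: [29, 33, 35, 43, 57, 65, 95, 99]


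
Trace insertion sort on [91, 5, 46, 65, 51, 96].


Initial: [91, 5, 46, 65, 51, 96]
Insert 5: [5, 91, 46, 65, 51, 96]
Insert 46: [5, 46, 91, 65, 51, 96]
Insert 65: [5, 46, 65, 91, 51, 96]
Insert 51: [5, 46, 51, 65, 91, 96]
Insert 96: [5, 46, 51, 65, 91, 96]

Sorted: [5, 46, 51, 65, 91, 96]


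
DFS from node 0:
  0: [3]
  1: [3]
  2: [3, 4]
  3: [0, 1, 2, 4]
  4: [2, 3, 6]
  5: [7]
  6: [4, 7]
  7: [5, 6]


Visit 0, push [3]
Visit 3, push [4, 2, 1]
Visit 1, push []
Visit 2, push [4]
Visit 4, push [6]
Visit 6, push [7]
Visit 7, push [5]
Visit 5, push []

DFS order: [0, 3, 1, 2, 4, 6, 7, 5]


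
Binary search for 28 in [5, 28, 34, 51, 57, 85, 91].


Step 1: lo=0, hi=6, mid=3, val=51
Step 2: lo=0, hi=2, mid=1, val=28

Found at index 1


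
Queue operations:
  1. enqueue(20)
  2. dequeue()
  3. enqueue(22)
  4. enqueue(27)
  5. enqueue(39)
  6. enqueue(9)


enqueue(20) -> [20]
dequeue()->20, []
enqueue(22) -> [22]
enqueue(27) -> [22, 27]
enqueue(39) -> [22, 27, 39]
enqueue(9) -> [22, 27, 39, 9]

Final queue: [22, 27, 39, 9]


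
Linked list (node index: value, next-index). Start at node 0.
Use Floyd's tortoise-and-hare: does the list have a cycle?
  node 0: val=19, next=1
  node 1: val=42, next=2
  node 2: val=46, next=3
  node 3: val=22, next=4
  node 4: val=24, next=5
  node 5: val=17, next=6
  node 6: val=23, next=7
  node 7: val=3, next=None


Floyd's tortoise (slow, +1) and hare (fast, +2):
  init: slow=0, fast=0
  step 1: slow=1, fast=2
  step 2: slow=2, fast=4
  step 3: slow=3, fast=6
  step 4: fast 6->7->None, no cycle

Cycle: no


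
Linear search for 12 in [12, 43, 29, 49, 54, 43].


i=0: 12==12 found!

Found at 0, 1 comps


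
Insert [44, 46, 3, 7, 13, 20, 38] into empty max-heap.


Insert 44: [44]
Insert 46: [46, 44]
Insert 3: [46, 44, 3]
Insert 7: [46, 44, 3, 7]
Insert 13: [46, 44, 3, 7, 13]
Insert 20: [46, 44, 20, 7, 13, 3]
Insert 38: [46, 44, 38, 7, 13, 3, 20]

Final heap: [46, 44, 38, 7, 13, 3, 20]


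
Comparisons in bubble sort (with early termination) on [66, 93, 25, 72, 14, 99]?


Algorithm: bubble sort (with early termination)
Input: [66, 93, 25, 72, 14, 99]
Sorted: [14, 25, 66, 72, 93, 99]

15


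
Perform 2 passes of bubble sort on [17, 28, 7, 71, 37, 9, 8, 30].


Initial: [17, 28, 7, 71, 37, 9, 8, 30]
Pass 1: [17, 7, 28, 37, 9, 8, 30, 71] (5 swaps)
Pass 2: [7, 17, 28, 9, 8, 30, 37, 71] (4 swaps)

After 2 passes: [7, 17, 28, 9, 8, 30, 37, 71]


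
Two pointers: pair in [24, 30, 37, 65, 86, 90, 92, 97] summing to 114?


lo=0(24)+hi=7(97)=121
lo=0(24)+hi=6(92)=116
lo=0(24)+hi=5(90)=114

Yes: 24+90=114


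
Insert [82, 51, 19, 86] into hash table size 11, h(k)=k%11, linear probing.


Insert 82: h=5 -> slot 5
Insert 51: h=7 -> slot 7
Insert 19: h=8 -> slot 8
Insert 86: h=9 -> slot 9

Table: [None, None, None, None, None, 82, None, 51, 19, 86, None]


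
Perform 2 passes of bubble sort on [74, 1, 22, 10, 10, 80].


Initial: [74, 1, 22, 10, 10, 80]
Pass 1: [1, 22, 10, 10, 74, 80] (4 swaps)
Pass 2: [1, 10, 10, 22, 74, 80] (2 swaps)

After 2 passes: [1, 10, 10, 22, 74, 80]


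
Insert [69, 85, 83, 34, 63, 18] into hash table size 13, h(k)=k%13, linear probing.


Insert 69: h=4 -> slot 4
Insert 85: h=7 -> slot 7
Insert 83: h=5 -> slot 5
Insert 34: h=8 -> slot 8
Insert 63: h=11 -> slot 11
Insert 18: h=5, 1 probes -> slot 6

Table: [None, None, None, None, 69, 83, 18, 85, 34, None, None, 63, None]


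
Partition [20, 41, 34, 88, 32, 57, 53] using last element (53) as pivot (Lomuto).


Pivot: 53
  20 <= 53: advance i (no swap)
  41 <= 53: advance i (no swap)
  34 <= 53: advance i (no swap)
  32 <= 53: swap -> [20, 41, 34, 32, 88, 57, 53]
Place pivot at 4: [20, 41, 34, 32, 53, 57, 88]

Partitioned: [20, 41, 34, 32, 53, 57, 88]


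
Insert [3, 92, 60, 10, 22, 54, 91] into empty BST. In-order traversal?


Insert 3: root
Insert 92: R from 3
Insert 60: R from 3 -> L from 92
Insert 10: R from 3 -> L from 92 -> L from 60
Insert 22: R from 3 -> L from 92 -> L from 60 -> R from 10
Insert 54: R from 3 -> L from 92 -> L from 60 -> R from 10 -> R from 22
Insert 91: R from 3 -> L from 92 -> R from 60

In-order: [3, 10, 22, 54, 60, 91, 92]


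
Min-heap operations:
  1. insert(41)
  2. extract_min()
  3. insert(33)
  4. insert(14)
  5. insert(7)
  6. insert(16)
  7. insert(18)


insert(41) -> [41]
extract_min()->41, []
insert(33) -> [33]
insert(14) -> [14, 33]
insert(7) -> [7, 33, 14]
insert(16) -> [7, 16, 14, 33]
insert(18) -> [7, 16, 14, 33, 18]

Final heap: [7, 16, 14, 33, 18]


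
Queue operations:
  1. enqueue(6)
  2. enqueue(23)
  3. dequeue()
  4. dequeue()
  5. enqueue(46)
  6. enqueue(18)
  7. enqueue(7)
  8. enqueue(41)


enqueue(6) -> [6]
enqueue(23) -> [6, 23]
dequeue()->6, [23]
dequeue()->23, []
enqueue(46) -> [46]
enqueue(18) -> [46, 18]
enqueue(7) -> [46, 18, 7]
enqueue(41) -> [46, 18, 7, 41]

Final queue: [46, 18, 7, 41]


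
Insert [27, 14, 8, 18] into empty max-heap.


Insert 27: [27]
Insert 14: [27, 14]
Insert 8: [27, 14, 8]
Insert 18: [27, 18, 8, 14]

Final heap: [27, 18, 8, 14]


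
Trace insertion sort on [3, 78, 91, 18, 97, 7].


Initial: [3, 78, 91, 18, 97, 7]
Insert 78: [3, 78, 91, 18, 97, 7]
Insert 91: [3, 78, 91, 18, 97, 7]
Insert 18: [3, 18, 78, 91, 97, 7]
Insert 97: [3, 18, 78, 91, 97, 7]
Insert 7: [3, 7, 18, 78, 91, 97]

Sorted: [3, 7, 18, 78, 91, 97]


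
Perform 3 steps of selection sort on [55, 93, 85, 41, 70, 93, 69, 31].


Initial: [55, 93, 85, 41, 70, 93, 69, 31]
Step 1: min=31 at 7
  Swap: [31, 93, 85, 41, 70, 93, 69, 55]
Step 2: min=41 at 3
  Swap: [31, 41, 85, 93, 70, 93, 69, 55]
Step 3: min=55 at 7
  Swap: [31, 41, 55, 93, 70, 93, 69, 85]

After 3 steps: [31, 41, 55, 93, 70, 93, 69, 85]


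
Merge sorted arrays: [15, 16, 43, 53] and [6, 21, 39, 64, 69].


Take 6 from B
Take 15 from A
Take 16 from A
Take 21 from B
Take 39 from B
Take 43 from A
Take 53 from A

Merged: [6, 15, 16, 21, 39, 43, 53, 64, 69]


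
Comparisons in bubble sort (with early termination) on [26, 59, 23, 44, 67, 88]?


Algorithm: bubble sort (with early termination)
Input: [26, 59, 23, 44, 67, 88]
Sorted: [23, 26, 44, 59, 67, 88]

12


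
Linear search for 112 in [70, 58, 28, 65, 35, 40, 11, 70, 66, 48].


i=0: 70!=112
i=1: 58!=112
i=2: 28!=112
i=3: 65!=112
i=4: 35!=112
i=5: 40!=112
i=6: 11!=112
i=7: 70!=112
i=8: 66!=112
i=9: 48!=112

Not found, 10 comps


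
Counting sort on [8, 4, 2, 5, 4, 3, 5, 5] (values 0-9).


Input: [8, 4, 2, 5, 4, 3, 5, 5]
Counts: [0, 0, 1, 1, 2, 3, 0, 0, 1, 0]

Sorted: [2, 3, 4, 4, 5, 5, 5, 8]


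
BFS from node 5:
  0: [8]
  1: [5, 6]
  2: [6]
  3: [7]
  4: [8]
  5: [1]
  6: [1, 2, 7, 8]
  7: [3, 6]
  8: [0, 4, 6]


Visit 5, enqueue [1]
Visit 1, enqueue [6]
Visit 6, enqueue [2, 7, 8]
Visit 2, enqueue []
Visit 7, enqueue [3]
Visit 8, enqueue [0, 4]
Visit 3, enqueue []
Visit 0, enqueue []
Visit 4, enqueue []

BFS order: [5, 1, 6, 2, 7, 8, 3, 0, 4]


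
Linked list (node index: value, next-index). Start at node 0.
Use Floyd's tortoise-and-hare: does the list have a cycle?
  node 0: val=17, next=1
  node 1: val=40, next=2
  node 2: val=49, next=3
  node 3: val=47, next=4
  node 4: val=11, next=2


Floyd's tortoise (slow, +1) and hare (fast, +2):
  init: slow=0, fast=0
  step 1: slow=1, fast=2
  step 2: slow=2, fast=4
  step 3: slow=3, fast=3
  slow == fast at node 3: cycle detected

Cycle: yes


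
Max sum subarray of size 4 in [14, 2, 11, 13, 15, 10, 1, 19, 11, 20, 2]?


[0:4]: 40
[1:5]: 41
[2:6]: 49
[3:7]: 39
[4:8]: 45
[5:9]: 41
[6:10]: 51
[7:11]: 52

Max: 52 at [7:11]


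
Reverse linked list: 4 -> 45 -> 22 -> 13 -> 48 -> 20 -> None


Step 1: curr=4, set curr.next=prev(None) | reversed so far: 4
Step 2: curr=45, set curr.next=prev(4) | reversed so far: 45 -> 4
Step 3: curr=22, set curr.next=prev(45) | reversed so far: 22 -> 45 -> 4
Step 4: curr=13, set curr.next=prev(22) | reversed so far: 13 -> 22 -> 45 -> 4
Step 5: curr=48, set curr.next=prev(13) | reversed so far: 48 -> 13 -> 22 -> 45 -> 4
Step 6: curr=20, set curr.next=prev(48) | reversed so far: 20 -> 48 -> 13 -> 22 -> 45 -> 4

20 -> 48 -> 13 -> 22 -> 45 -> 4 -> None


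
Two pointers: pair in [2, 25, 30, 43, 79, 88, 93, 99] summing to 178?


lo=0(2)+hi=7(99)=101
lo=1(25)+hi=7(99)=124
lo=2(30)+hi=7(99)=129
lo=3(43)+hi=7(99)=142
lo=4(79)+hi=7(99)=178

Yes: 79+99=178
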